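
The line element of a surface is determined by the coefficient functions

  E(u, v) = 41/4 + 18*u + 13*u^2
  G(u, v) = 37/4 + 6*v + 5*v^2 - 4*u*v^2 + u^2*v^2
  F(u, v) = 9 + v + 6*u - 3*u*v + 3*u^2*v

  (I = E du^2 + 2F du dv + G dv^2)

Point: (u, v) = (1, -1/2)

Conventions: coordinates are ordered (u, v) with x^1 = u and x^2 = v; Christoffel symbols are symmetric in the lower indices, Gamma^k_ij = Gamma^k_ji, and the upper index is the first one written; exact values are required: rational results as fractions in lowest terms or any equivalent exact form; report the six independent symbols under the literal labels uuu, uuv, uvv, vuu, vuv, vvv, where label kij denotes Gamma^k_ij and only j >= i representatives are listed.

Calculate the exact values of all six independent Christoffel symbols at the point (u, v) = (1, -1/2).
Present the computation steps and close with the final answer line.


E = 165/4, F = 29/2, G = 27/4 at the point
E_u = 44, E_v = 0, F_u = 9/2, F_v = 1, G_u = -1/2, G_v = 4
EG - F^2 = 1091/16;  g^inv = (16/1091) * [[27/4, -29/2], [-29/2, 165/4]]
first-kind symbols [ij,l] = (1/2)(d_i g_jl + d_j g_il - d_l g_ij): [uu,u] = E_u/2 = 22, [uu,v] = F_u - E_v/2 = 9/2, [uv,u] = E_v/2 = 0, [uv,v] = G_u/2 = -1/4, [vv,u] = F_v - G_u/2 = 5/4, [vv,v] = G_v/2 = 2
Gamma^u_ij = (G*[ij,u] - F*[ij,v])/(EG - F^2), Gamma^v_ij = (E*[ij,v] - F*[ij,u])/(EG - F^2)

Answer: Gamma_uuu = 1332/1091, Gamma_uuv = 58/1091, Gamma_uvv = -329/1091, Gamma_vuu = -2134/1091, Gamma_vuv = -165/1091, Gamma_vvv = 1030/1091


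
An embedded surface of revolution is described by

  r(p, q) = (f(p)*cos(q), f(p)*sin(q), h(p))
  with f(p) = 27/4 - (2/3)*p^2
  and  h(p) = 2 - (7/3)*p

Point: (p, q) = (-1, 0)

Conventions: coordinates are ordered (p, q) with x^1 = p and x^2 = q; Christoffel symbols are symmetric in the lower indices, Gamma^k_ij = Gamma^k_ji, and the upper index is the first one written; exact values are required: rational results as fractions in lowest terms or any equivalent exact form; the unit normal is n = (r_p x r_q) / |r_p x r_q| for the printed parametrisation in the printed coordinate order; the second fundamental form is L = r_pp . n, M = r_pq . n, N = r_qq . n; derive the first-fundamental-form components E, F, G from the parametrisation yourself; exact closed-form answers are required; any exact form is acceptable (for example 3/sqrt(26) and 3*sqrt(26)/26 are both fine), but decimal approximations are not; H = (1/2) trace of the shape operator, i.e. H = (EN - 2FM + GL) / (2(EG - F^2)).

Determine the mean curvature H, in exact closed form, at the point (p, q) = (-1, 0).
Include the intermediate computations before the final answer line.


f = 73/12, f' = 4/3, f'' = -4/3, h' = -7/3, h'' = 0
E = 65/9, F = 0, G = 5329/144; answer radicand W^2 = 65/9
unnormalised second-form numerators: l = -28/9, m = 0, n = -511/36; L = l/sqrt(65/9), and similarly M = m/sqrt(W^2), N = n/sqrt(W^2)
H = (E*n - 2*F*m + G*l) / (2*(EG - F^2)*sqrt(W^2)); E*n - 2*F*m + G*l = -11753/54, EG - F^2 = 346385/1296, so H = (-1932/4745)/sqrt(65/9)

Answer: H = -5796*sqrt(65)/308425


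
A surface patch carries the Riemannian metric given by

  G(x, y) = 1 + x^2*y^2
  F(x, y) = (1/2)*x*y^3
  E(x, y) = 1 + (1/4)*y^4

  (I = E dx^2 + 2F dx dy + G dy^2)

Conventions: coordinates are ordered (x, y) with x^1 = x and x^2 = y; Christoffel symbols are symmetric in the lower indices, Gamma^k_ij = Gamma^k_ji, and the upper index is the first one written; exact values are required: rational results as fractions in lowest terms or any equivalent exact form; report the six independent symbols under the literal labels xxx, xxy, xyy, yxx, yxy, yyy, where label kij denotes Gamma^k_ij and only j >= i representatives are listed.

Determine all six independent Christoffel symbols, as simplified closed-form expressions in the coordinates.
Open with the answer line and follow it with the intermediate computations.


Answer: Gamma_xxx = 0, Gamma_xxy = 2*y^3/(4*x^2*y^2 + y^4 + 4), Gamma_xyy = 2*x*y^2/(4*x^2*y^2 + y^4 + 4), Gamma_yxx = 0, Gamma_yxy = 4*x*y^2/(4*x^2*y^2 + y^4 + 4), Gamma_yyy = 4*x^2*y/(4*x^2*y^2 + y^4 + 4)

E = 1 + (1/4)*y^4; F = (1/2)*x*y^3; G = 1 + x^2*y^2
Gamma^k_ij = (1/2) g^{kl} (d_i g_jl + d_j g_il - d_l g_ij), with g^inv = (1/(EG-F^2)) [[G, -F], [-F, E]]
first partials: E_x = 0, E_y = y^3, F_x = (1/2)*y^3, F_y = (3/2)*x*y^2, G_x = 2*x*y^2, G_y = 2*x^2*y
D = EG - F^2 = 1 + (1/4)*y^4 + x^2*y^2
expanded: Gamma^x_xx = (G E_x - 2F F_x + F E_y)/(2D), Gamma^x_xy = (G E_y - F G_x)/(2D), Gamma^x_yy = (2G F_y - G G_x - F G_y)/(2D), Gamma^y_xx = (2E F_x - E E_y - F E_x)/(2D), Gamma^y_xy = (E G_x - F E_y)/(2D), Gamma^y_yy = (E G_y - 2F F_y + F G_x)/(2D); substitute and cancel common factors


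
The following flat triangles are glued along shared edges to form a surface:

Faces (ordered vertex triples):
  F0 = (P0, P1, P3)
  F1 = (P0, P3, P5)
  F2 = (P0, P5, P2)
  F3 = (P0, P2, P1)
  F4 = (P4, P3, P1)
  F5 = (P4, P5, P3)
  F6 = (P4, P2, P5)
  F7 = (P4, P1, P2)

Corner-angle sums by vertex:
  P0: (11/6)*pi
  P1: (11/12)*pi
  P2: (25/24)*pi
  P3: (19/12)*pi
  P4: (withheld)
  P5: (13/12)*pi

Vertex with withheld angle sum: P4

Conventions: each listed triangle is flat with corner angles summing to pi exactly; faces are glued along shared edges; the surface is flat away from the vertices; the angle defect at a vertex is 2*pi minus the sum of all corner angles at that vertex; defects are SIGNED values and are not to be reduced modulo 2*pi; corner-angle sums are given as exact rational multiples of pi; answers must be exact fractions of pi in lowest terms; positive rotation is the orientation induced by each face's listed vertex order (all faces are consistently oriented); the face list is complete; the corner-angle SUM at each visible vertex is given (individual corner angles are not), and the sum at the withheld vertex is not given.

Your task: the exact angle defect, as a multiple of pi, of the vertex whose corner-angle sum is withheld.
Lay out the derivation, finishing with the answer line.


V = 6, E = 12, F = 8; chi = V - E + F = 2
Gauss-Bonnet: total defect = 2*pi*chi = 4*pi; visible defects sum to (85/24)*pi

Answer: defect(P4) = (11/24)*pi


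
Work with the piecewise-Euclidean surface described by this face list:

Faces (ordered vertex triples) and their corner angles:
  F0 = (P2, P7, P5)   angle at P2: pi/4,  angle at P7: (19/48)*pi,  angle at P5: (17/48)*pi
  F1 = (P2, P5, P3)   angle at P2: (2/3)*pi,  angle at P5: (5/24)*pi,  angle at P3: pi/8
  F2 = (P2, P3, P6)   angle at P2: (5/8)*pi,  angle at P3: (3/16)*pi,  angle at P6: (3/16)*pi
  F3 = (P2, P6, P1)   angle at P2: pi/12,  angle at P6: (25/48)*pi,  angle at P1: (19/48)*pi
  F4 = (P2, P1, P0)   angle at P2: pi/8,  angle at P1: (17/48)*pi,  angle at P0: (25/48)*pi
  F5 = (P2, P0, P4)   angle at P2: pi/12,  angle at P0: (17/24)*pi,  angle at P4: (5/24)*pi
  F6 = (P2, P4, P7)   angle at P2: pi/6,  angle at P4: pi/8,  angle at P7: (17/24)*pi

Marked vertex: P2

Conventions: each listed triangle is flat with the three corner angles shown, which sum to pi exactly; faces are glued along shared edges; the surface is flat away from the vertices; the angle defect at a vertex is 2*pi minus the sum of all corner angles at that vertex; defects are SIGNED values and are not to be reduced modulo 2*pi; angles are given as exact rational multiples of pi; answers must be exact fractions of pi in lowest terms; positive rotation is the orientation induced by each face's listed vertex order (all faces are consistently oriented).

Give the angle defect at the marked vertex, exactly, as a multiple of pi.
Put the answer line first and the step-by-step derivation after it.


Answer: defect(P2) = 0

Sum of corner angles at P2: 2*pi
defect = 2*pi - 2*pi


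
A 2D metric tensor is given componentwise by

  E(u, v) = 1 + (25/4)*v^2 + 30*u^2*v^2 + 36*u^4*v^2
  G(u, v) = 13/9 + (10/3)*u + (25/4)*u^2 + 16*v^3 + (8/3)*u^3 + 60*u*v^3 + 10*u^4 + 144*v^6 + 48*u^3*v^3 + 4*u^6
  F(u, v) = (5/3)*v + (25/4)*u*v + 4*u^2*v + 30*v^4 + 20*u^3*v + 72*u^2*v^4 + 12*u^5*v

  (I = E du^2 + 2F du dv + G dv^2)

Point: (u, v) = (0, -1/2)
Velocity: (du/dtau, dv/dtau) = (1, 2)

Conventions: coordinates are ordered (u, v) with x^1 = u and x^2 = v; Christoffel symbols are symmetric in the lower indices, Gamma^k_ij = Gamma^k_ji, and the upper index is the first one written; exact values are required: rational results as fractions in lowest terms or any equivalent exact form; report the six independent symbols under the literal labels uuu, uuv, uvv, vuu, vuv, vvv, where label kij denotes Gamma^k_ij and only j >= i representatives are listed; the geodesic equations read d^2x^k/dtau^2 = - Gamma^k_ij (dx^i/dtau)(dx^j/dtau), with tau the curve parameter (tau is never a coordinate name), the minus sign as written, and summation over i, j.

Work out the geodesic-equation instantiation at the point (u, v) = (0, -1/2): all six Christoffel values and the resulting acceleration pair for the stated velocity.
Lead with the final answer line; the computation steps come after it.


Answer: Gamma_uuu = 0, Gamma_uuv = -450/469, Gamma_uvv = -1620/469, Gamma_vuu = 0, Gamma_vuv = -300/469, Gamma_vvv = -1080/469; accelerations (d^2u/dtau^2, d^2v/dtau^2) = (8280/469, 5520/469)

E = 41/16, F = 25/24, G = 61/36 at the point
E_u = 0, E_v = -25/4, F_u = -25/8, F_v = -40/3, G_u = -25/6, G_v = -15
EG - F^2 = 469/144;  g^inv = (144/469) * [[61/36, -25/24], [-25/24, 41/16]]
first-kind symbols [ij,l] = (1/2)(d_i g_jl + d_j g_il - d_l g_ij): [uu,u] = E_u/2 = 0, [uu,v] = F_u - E_v/2 = 0, [uv,u] = E_v/2 = -25/8, [uv,v] = G_u/2 = -25/12, [vv,u] = F_v - G_u/2 = -45/4, [vv,v] = G_v/2 = -15/2
Gamma^u_ij = (G*[ij,u] - F*[ij,v])/(EG - F^2), Gamma^v_ij = (E*[ij,v] - F*[ij,u])/(EG - F^2)
Gamma_uuu = 0, Gamma_uuv = -450/469, Gamma_uvv = -1620/469, Gamma_vuu = 0, Gamma_vuv = -300/469, Gamma_vvv = -1080/469
d^2u/dtau^2 = -(Gamma_uuu*(1)^2 + 2*Gamma_uuv*(1)*(2) + Gamma_uvv*(2)^2) = 8280/469
d^2v/dtau^2 = -(Gamma_vuu*(1)^2 + 2*Gamma_vuv*(1)*(2) + Gamma_vvv*(2)^2) = 5520/469


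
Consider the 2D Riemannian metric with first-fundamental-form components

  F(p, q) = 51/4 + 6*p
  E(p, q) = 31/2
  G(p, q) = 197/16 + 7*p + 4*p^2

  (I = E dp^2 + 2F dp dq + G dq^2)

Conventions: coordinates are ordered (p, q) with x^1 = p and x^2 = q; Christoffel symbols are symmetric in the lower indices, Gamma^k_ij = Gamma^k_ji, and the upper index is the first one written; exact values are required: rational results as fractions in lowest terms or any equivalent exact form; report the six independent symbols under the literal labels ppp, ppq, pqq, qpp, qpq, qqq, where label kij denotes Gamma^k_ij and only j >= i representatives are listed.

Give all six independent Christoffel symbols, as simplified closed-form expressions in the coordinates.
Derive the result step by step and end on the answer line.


E = 31/2; F = 51/4 + 6*p; G = 197/16 + 7*p + 4*p^2
Gamma^k_ij = (1/2) g^{kl} (d_i g_jl + d_j g_il - d_l g_ij), with g^inv = (1/(EG-F^2)) [[G, -F], [-F, E]]
first partials: E_p = 0, E_q = 0, F_p = 6, F_q = 0, G_p = 7 + 8*p, G_q = 0
D = EG - F^2 = 905/32 - (89/2)*p + 26*p^2
expanded: Gamma^p_pp = (G E_p - 2F F_p + F E_q)/(2D), Gamma^p_pq = (G E_q - F G_p)/(2D), Gamma^p_qq = (2G F_q - G G_p - F G_q)/(2D), Gamma^q_pp = (2E F_p - E E_q - F E_p)/(2D), Gamma^q_pq = (E G_p - F E_q)/(2D), Gamma^q_qq = (E G_q - 2F F_q + F G_p)/(2D); substitute and cancel common factors

Answer: Gamma_ppp = (-1152*p - 2448)/(832*p^2 - 1424*p + 905), Gamma_ppq = (-768*p^2 - 2304*p - 1428)/(832*p^2 - 1424*p + 905), Gamma_pqq = (-512*p^3 - 1344*p^2 - 2360*p - 1379)/(832*p^2 - 1424*p + 905), Gamma_qpp = 2976/(832*p^2 - 1424*p + 905), Gamma_qpq = (1984*p + 1736)/(832*p^2 - 1424*p + 905), Gamma_qqq = (768*p^2 + 2304*p + 1428)/(832*p^2 - 1424*p + 905)


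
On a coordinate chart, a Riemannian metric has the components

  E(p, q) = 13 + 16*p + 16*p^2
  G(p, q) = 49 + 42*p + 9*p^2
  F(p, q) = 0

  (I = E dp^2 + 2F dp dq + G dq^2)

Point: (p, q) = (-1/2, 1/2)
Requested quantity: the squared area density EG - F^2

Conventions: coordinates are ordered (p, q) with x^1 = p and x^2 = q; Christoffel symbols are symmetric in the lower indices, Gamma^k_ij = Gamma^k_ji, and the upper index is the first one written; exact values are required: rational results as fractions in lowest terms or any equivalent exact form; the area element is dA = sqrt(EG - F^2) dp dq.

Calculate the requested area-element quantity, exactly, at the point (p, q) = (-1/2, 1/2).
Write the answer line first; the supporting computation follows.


Answer: EG - F^2 = 1089/4

E = 9, F = 0, G = 121/4; EG - F^2 = 1089/4


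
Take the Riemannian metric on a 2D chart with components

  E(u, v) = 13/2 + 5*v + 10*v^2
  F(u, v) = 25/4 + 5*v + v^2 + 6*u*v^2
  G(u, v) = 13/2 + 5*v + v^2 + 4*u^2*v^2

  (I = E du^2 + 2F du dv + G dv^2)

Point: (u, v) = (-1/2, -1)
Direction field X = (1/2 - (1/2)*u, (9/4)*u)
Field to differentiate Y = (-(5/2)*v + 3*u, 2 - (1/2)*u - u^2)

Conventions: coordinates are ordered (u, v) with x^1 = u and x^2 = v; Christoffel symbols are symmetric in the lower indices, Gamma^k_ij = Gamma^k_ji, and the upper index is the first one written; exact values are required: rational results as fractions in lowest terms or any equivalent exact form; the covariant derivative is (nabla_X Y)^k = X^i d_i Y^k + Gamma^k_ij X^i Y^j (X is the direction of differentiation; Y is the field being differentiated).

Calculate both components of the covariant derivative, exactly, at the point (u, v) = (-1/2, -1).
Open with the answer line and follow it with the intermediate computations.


Answer: (nabla_X Y)^u = 28323/10160, (nabla_X Y)^v = 11403/5080

E = 23/2, F = -3/4, G = 7/2 at the point
E_u = 0, E_v = -15, F_u = 6, F_v = 9, G_u = -4, G_v = 1
EG - F^2 = 635/16;  g^inv = (16/635) * [[7/2, 3/4], [3/4, 23/2]]
first-kind symbols [ij,l] = (1/2)(d_i g_jl + d_j g_il - d_l g_ij): [uu,u] = E_u/2 = 0, [uu,v] = F_u - E_v/2 = 27/2, [uv,u] = E_v/2 = -15/2, [uv,v] = G_u/2 = -2, [vv,u] = F_v - G_u/2 = 11, [vv,v] = G_v/2 = 1/2
Gamma^u_ij = (G*[ij,u] - F*[ij,v])/(EG - F^2), Gamma^v_ij = (E*[ij,v] - F*[ij,u])/(EG - F^2)
Gamma_uuu = 162/635, Gamma_uuv = -444/635, Gamma_uvv = 622/635, Gamma_vuu = 2484/635, Gamma_vuv = -458/635, Gamma_vvv = 224/635
X = (3/4, -9/8), Y = (1, 2) at the point


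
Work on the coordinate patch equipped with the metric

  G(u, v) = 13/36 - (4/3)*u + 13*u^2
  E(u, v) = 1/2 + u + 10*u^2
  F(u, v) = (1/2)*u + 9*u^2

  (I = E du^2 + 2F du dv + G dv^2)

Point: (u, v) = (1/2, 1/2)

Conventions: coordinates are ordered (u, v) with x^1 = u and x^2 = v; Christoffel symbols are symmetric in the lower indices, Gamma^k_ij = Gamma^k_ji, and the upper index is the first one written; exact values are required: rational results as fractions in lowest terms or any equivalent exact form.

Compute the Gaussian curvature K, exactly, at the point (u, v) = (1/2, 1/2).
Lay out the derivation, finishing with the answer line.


E = 7/2, F = 5/2, G = 53/18, EG - F^2 = 73/18 at the point
E_u = 11, E_v = 0, F_u = 19/2, F_v = 0, G_u = 35/3, G_v = 0
E_vv = 0, F_uv = 0, G_uu = 26
Evaluate Brioschi's two determinant matrices M1, M2 and divide by (EG - F^2)^2.
M1 = [[-E_vv/2 + F_uv - G_uu/2, E_u/2, F_u - E_v/2], [F_v - G_u/2, E, F], [G_v/2, F, G]] = [[-13, 11/2, 19/2], [-35/6, 7/2, 5/2], [0, 5/2, 53/18]]; det M1 = -5227/54
M2 = [[0, E_v/2, G_u/2], [E_v/2, E, F], [G_u/2, F, G]] = [[0, 0, 35/6], [0, 7/2, 5/2], [35/6, 5/2, 53/18]]; det M2 = -8575/72
det M1 - det M2 = 4817/216; K = 4817/216 / (73/18)^2 = 14451/10658

Answer: K = 14451/10658


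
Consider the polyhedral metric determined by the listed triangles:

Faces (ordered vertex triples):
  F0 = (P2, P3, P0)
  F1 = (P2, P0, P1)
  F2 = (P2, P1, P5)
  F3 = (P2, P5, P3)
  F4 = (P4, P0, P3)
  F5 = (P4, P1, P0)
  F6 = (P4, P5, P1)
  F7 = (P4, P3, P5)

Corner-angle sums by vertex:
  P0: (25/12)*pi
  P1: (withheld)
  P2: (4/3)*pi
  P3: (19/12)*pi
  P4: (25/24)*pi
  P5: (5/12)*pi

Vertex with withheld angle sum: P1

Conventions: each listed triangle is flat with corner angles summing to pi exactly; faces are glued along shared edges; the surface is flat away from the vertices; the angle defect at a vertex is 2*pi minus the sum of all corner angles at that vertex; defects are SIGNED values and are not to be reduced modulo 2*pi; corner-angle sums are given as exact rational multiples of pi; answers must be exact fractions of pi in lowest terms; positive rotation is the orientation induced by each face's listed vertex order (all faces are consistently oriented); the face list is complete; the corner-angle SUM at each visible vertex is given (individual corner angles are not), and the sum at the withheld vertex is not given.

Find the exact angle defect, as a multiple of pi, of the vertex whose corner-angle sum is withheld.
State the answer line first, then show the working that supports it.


Answer: defect(P1) = (11/24)*pi

V = 6, E = 12, F = 8; chi = V - E + F = 2
Gauss-Bonnet: total defect = 2*pi*chi = 4*pi; visible defects sum to (85/24)*pi


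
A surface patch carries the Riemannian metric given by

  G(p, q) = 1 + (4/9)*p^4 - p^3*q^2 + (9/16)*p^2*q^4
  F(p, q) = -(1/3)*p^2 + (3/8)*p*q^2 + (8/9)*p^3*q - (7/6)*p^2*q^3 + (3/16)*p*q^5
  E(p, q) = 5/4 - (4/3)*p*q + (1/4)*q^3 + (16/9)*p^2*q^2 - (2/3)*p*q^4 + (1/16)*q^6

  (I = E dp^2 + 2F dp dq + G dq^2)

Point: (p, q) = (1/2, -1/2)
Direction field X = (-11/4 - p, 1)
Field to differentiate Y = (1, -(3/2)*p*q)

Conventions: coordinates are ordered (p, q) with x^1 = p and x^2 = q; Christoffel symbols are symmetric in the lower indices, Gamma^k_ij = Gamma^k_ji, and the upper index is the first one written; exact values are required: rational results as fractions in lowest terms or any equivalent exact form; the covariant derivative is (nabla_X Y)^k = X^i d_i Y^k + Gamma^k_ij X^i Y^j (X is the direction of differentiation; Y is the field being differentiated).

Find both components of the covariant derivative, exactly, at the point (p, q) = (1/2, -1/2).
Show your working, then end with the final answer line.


E = 15145/9216, F = -539/9216, G = 9265/9216 at the point
E_p = 77/72, E_q = -1771/2304, F_p = -665/1536, F_q = -1225/4608, G_p = 161/2304, G_q = 7/128
EG - F^2 = 7597/4608;  g^inv = (4608/7597) * [[9265/9216, 539/9216], [539/9216, 15145/9216]]
first-kind symbols [ij,l] = (1/2)(d_i g_jl + d_j g_il - d_l g_ij): [pp,p] = E_p/2 = 77/144, [pp,q] = F_p - E_q/2 = -7/144, [pq,p] = E_q/2 = -1771/4608, [pq,q] = G_p/2 = 161/4608, [qq,p] = F_q - G_p/2 = -77/256, [qq,q] = G_q/2 = 7/256
Gamma^p_ij = (G*[ij,p] - F*[ij,q])/(EG - F^2), Gamma^q_ij = (E*[ij,q] - F*[ij,p])/(EG - F^2)
Gamma_ppp = 2464/7597, Gamma_ppq = -1771/7597, Gamma_pqq = -1386/7597, Gamma_qpp = -224/7597, Gamma_qpq = 161/7597, Gamma_qqq = 126/7597
X = (-13/4, 1), Y = (1, 3/8) at the point

Answer: (nabla_X Y)^p = -260491/243104, (nabla_X Y)^q = -751213/243104


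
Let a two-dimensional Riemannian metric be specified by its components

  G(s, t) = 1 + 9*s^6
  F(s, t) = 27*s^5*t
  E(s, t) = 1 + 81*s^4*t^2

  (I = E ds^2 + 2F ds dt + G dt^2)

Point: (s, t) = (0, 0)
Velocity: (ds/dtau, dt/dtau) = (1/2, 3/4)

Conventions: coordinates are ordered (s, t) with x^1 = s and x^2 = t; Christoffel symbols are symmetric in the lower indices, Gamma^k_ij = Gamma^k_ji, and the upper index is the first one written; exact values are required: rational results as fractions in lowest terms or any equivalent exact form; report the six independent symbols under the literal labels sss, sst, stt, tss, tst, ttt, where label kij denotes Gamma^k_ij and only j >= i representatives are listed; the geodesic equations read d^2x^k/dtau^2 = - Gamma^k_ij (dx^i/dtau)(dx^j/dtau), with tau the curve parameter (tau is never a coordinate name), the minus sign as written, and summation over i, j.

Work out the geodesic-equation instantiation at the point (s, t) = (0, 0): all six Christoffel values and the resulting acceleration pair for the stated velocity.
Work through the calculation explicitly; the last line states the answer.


E = 1, F = 0, G = 1 at the point
E_s = 0, E_t = 0, F_s = 0, F_t = 0, G_s = 0, G_t = 0
EG - F^2 = 1;  g^inv = (1) * [[1, 0], [0, 1]]
first-kind symbols [ij,l] = (1/2)(d_i g_jl + d_j g_il - d_l g_ij): [ss,s] = E_s/2 = 0, [ss,t] = F_s - E_t/2 = 0, [st,s] = E_t/2 = 0, [st,t] = G_s/2 = 0, [tt,s] = F_t - G_s/2 = 0, [tt,t] = G_t/2 = 0
Gamma^s_ij = (G*[ij,s] - F*[ij,t])/(EG - F^2), Gamma^t_ij = (E*[ij,t] - F*[ij,s])/(EG - F^2)
Gamma_sss = 0, Gamma_sst = 0, Gamma_stt = 0, Gamma_tss = 0, Gamma_tst = 0, Gamma_ttt = 0
d^2s/dtau^2 = -(Gamma_sss*(1/2)^2 + 2*Gamma_sst*(1/2)*(3/4) + Gamma_stt*(3/4)^2) = 0
d^2t/dtau^2 = -(Gamma_tss*(1/2)^2 + 2*Gamma_tst*(1/2)*(3/4) + Gamma_ttt*(3/4)^2) = 0

Answer: Gamma_sss = 0, Gamma_sst = 0, Gamma_stt = 0, Gamma_tss = 0, Gamma_tst = 0, Gamma_ttt = 0; accelerations (d^2s/dtau^2, d^2t/dtau^2) = (0, 0)


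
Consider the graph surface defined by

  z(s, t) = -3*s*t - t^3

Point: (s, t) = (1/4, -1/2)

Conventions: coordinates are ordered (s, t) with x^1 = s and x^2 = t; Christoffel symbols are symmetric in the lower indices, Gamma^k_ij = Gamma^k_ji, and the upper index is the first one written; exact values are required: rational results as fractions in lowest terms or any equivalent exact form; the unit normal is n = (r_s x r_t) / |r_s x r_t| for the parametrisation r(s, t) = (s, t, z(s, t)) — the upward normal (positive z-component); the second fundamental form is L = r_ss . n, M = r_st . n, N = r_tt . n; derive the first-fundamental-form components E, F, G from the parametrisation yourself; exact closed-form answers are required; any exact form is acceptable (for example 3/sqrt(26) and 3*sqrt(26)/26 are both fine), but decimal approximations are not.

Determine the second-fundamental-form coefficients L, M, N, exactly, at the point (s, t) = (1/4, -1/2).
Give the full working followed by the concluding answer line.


z_s = 3/2, z_t = -3/2, z_ss = 0, z_st = -3, z_tt = 3
E = 13/4, F = -9/4, G = 13/4; answer radicand W^2 = 11/2
unnormalised second-form numerators: l = 0, m = -3, n = 3; L = l/sqrt(11/2), and similarly M = m/sqrt(W^2), N = n/sqrt(W^2)

Answer: L = 0, M = -3*sqrt(22)/11, N = 3*sqrt(22)/11


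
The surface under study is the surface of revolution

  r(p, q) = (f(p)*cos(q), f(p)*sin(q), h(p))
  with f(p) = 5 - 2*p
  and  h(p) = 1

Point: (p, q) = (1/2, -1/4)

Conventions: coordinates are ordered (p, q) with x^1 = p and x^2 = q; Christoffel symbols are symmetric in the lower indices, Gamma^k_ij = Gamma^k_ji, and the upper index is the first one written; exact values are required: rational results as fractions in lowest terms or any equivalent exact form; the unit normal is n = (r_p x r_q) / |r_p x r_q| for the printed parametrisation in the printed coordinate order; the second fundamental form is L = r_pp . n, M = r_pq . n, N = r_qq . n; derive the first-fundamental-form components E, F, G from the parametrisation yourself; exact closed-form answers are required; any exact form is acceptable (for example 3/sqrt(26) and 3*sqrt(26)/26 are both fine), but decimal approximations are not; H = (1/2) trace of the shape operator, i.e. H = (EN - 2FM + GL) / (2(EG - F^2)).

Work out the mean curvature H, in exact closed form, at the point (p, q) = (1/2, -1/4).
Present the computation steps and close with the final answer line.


f = 4, f' = -2, f'' = 0, h' = 0, h'' = 0
E = 4, F = 0, G = 16; answer radicand W^2 = 4
unnormalised second-form numerators: l = 0, m = 0, n = 0; L = l/sqrt(4), and similarly M = m/sqrt(W^2), N = n/sqrt(W^2)
H = (E*n - 2*F*m + G*l) / (2*(EG - F^2)*sqrt(W^2)); E*n - 2*F*m + G*l = 0, EG - F^2 = 64, so H = (0)/sqrt(4)

Answer: H = 0


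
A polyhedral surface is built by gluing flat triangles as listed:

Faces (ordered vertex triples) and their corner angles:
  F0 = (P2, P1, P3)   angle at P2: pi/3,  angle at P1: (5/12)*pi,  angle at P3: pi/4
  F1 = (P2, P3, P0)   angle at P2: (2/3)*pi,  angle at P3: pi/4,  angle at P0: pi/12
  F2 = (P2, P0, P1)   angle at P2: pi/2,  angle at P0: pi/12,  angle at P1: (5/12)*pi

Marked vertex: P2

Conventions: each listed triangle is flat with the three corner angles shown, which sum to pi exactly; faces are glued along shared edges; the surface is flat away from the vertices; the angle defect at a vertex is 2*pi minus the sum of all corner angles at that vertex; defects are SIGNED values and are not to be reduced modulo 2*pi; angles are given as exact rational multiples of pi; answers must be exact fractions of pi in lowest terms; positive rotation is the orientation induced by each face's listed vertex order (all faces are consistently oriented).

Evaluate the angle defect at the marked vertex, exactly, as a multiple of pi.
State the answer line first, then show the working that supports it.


Answer: defect(P2) = pi/2

Sum of corner angles at P2: (3/2)*pi
defect = 2*pi - (3/2)*pi


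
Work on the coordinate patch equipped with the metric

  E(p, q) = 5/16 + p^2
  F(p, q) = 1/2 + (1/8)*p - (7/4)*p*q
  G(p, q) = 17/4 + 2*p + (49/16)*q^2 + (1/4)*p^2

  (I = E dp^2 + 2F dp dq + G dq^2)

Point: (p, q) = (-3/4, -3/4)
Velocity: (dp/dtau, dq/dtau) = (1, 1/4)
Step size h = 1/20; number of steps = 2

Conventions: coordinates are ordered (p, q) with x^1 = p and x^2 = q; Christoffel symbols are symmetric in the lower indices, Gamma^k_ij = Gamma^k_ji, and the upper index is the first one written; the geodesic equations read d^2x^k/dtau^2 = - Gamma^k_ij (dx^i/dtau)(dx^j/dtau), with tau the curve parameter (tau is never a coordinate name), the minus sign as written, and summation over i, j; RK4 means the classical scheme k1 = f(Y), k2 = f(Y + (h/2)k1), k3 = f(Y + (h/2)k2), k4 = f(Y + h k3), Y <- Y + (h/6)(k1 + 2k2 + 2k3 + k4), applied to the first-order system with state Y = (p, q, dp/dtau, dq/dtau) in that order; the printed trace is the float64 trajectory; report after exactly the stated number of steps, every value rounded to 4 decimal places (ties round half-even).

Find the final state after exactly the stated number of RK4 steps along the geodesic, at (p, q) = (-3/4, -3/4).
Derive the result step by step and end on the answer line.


f(Y) = (dp/dtau, dq/dtau, -Gamma^p_ij Y'^i Y'^j, -Gamma^q_ij Y'^i Y'^j) with the Gammas evaluated at the stage position; h = 0.050000; intermediate values shown to 6 dp
step 0: p = -0.7500, q = -0.7500, dp/dtau = 1.0000, dq/dtau = 0.2500
step 1:
  k1: at (p, q) = (-0.750000, -0.750000), (dp/dtau, dq/dtau) = (1.000000, 0.250000); Gamma_ppp = -0.710056, Gamma_ppq = 0.126871, Gamma_pqq = 0.264359, Gamma_qpp = 0.222618, Gamma_qpq = 0.192021, Gamma_qqq = -0.464754; k1 = (1.000000, 0.250000, 0.630098, -0.289581)
  k2: at (p, q) = (-0.725000, -0.743750), (dp/dtau, dq/dtau) = (1.015752, 0.242760); Gamma_ppp = -0.721555, Gamma_ppq = 0.121801, Gamma_pqq = 0.240739, Gamma_qpp = 0.225072, Gamma_qpq = 0.191077, Gamma_qqq = -0.464627; k2 = (1.015752, 0.242760, 0.670211, -0.299071)
  k3: at (p, q) = (-0.724606, -0.743931), (dp/dtau, dq/dtau) = (1.016755, 0.242523); Gamma_ppp = -0.721641, Gamma_ppq = 0.121776, Gamma_pqq = 0.240107, Gamma_qpp = 0.225111, Gamma_qpq = 0.191026, Gamma_qqq = -0.464689; k3 = (1.016755, 0.242523, 0.671847, -0.299595)
  k4: at (p, q) = (-0.699162, -0.737874), (dp/dtau, dq/dtau) = (1.033592, 0.235020); Gamma_ppp = -0.733206, Gamma_ppq = 0.116280, Gamma_pqq = 0.212997, Gamma_qpp = 0.227708, Gamma_qpq = 0.190079, Gamma_qqq = -0.464381; k4 = (1.033592, 0.235020, 0.715036, -0.309959)
  Y <- Y + (h/6)(k1 + 2k2 + 2k3 + k4): p = -0.6992, q = -0.7379, dp/dtau = 1.0336, dq/dtau = 0.2350
step 2:
  k1: at (p, q) = (-0.699178, -0.737870), (dp/dtau, dq/dtau) = (1.033577, 0.235026); Gamma_ppp = -0.733201, Gamma_ppq = 0.116282, Gamma_pqq = 0.213022, Gamma_qpp = 0.227706, Gamma_qpq = 0.190081, Gamma_qqq = -0.464380; k1 = (1.033577, 0.235026, 0.715004, -0.309951)
  k2: at (p, q) = (-0.673339, -0.731994), (dp/dtau, dq/dtau) = (1.051452, 0.227277); Gamma_ppp = -0.744758, Gamma_ppq = 0.110318, Gamma_pqq = 0.182112, Gamma_qpp = 0.230441, Gamma_qpq = 0.189141, Gamma_qqq = -0.463840; k2 = (1.051452, 0.227277, 0.761236, -0.321203)
  k3: at (p, q) = (-0.672892, -0.732188), (dp/dtau, dq/dtau) = (1.052608, 0.226996); Gamma_ppp = -0.744852, Gamma_ppq = 0.110274, Gamma_pqq = 0.181294, Gamma_qpp = 0.230489, Gamma_qpq = 0.189086, Gamma_qqq = -0.463901; k3 = (1.052608, 0.226996, 0.763245, -0.321834)
  k4: at (p, q) = (-0.646548, -0.726520), (dp/dtau, dq/dtau) = (1.071739, 0.218934); Gamma_ppp = -0.756351, Gamma_ppq = 0.103757, Gamma_pqq = 0.145851, Gamma_qpp = 0.233378, Gamma_qpq = 0.188153, Gamma_qqq = -0.463074; k4 = (1.071739, 0.218934, 0.813081, -0.334164)
  Y <- Y + (h/6)(k1 + 2k2 + 2k3 + k4): p = -0.6466, q = -0.7265, dp/dtau = 1.0717, dq/dtau = 0.2189

Answer: p = -0.6466, q = -0.7265, dp/dtau = 1.0717, dq/dtau = 0.2189


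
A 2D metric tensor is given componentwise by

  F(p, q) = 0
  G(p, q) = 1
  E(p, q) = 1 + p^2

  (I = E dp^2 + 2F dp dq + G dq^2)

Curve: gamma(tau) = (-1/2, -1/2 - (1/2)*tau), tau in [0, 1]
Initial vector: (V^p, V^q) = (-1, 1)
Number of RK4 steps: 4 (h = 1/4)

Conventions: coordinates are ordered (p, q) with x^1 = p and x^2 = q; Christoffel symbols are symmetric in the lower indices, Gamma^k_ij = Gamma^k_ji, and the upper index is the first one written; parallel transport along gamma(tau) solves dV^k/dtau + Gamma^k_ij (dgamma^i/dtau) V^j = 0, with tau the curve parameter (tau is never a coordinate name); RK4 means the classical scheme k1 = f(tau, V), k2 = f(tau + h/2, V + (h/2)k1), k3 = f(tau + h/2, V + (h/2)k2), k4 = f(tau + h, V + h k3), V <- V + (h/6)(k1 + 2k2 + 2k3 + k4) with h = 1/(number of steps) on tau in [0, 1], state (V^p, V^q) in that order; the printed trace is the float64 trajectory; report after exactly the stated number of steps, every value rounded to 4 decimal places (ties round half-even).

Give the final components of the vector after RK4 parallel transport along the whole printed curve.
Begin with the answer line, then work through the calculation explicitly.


Answer: V^p = -1.0000, V^q = 1.0000

gamma'(tau) = (0, -1/2); f(tau, V)^k = -Gamma^k_ij(gamma(tau)) gamma'^i(tau) V^j; h = 1/4; intermediate values shown to 6 dp
curve data and Christoffel symbols at the stage parameters:
  tau = 0.000000: gamma = (-0.500000, -0.500000), gamma' = (0.000000, -0.500000); Gamma_ppp = -0.400000, Gamma_ppq = 0.000000, Gamma_pqq = 0.000000, Gamma_qpp = 0.000000, Gamma_qpq = 0.000000, Gamma_qqq = 0.000000
  tau = 0.125000: gamma = (-0.500000, -0.562500), gamma' = (0.000000, -0.500000); Gamma_ppp = -0.400000, Gamma_ppq = 0.000000, Gamma_pqq = 0.000000, Gamma_qpp = 0.000000, Gamma_qpq = 0.000000, Gamma_qqq = 0.000000
  tau = 0.250000: gamma = (-0.500000, -0.625000), gamma' = (0.000000, -0.500000); Gamma_ppp = -0.400000, Gamma_ppq = 0.000000, Gamma_pqq = 0.000000, Gamma_qpp = 0.000000, Gamma_qpq = 0.000000, Gamma_qqq = 0.000000
  tau = 0.375000: gamma = (-0.500000, -0.687500), gamma' = (0.000000, -0.500000); Gamma_ppp = -0.400000, Gamma_ppq = 0.000000, Gamma_pqq = 0.000000, Gamma_qpp = 0.000000, Gamma_qpq = 0.000000, Gamma_qqq = 0.000000
  tau = 0.500000: gamma = (-0.500000, -0.750000), gamma' = (0.000000, -0.500000); Gamma_ppp = -0.400000, Gamma_ppq = 0.000000, Gamma_pqq = 0.000000, Gamma_qpp = 0.000000, Gamma_qpq = 0.000000, Gamma_qqq = 0.000000
  tau = 0.625000: gamma = (-0.500000, -0.812500), gamma' = (0.000000, -0.500000); Gamma_ppp = -0.400000, Gamma_ppq = 0.000000, Gamma_pqq = 0.000000, Gamma_qpp = 0.000000, Gamma_qpq = 0.000000, Gamma_qqq = 0.000000
  tau = 0.750000: gamma = (-0.500000, -0.875000), gamma' = (0.000000, -0.500000); Gamma_ppp = -0.400000, Gamma_ppq = 0.000000, Gamma_pqq = 0.000000, Gamma_qpp = 0.000000, Gamma_qpq = 0.000000, Gamma_qqq = 0.000000
  tau = 0.875000: gamma = (-0.500000, -0.937500), gamma' = (0.000000, -0.500000); Gamma_ppp = -0.400000, Gamma_ppq = 0.000000, Gamma_pqq = 0.000000, Gamma_qpp = 0.000000, Gamma_qpq = 0.000000, Gamma_qqq = 0.000000
  tau = 1.000000: gamma = (-0.500000, -1.000000), gamma' = (0.000000, -0.500000); Gamma_ppp = -0.400000, Gamma_ppq = 0.000000, Gamma_pqq = 0.000000, Gamma_qpp = 0.000000, Gamma_qpq = 0.000000, Gamma_qqq = 0.000000
step 0: V^p = -1.0000, V^q = 1.0000
step 1: k1 = (0.000000, 0.000000), k2 = (0.000000, 0.000000), k3 = (0.000000, 0.000000), k4 = (0.000000, 0.000000); V <- V + (h/6)(k1 + 2k2 + 2k3 + k4): V^p = -1.0000, V^q = 1.0000
step 2: k1 = (0.000000, 0.000000), k2 = (0.000000, 0.000000), k3 = (0.000000, 0.000000), k4 = (0.000000, 0.000000); V <- V + (h/6)(k1 + 2k2 + 2k3 + k4): V^p = -1.0000, V^q = 1.0000
step 3: k1 = (0.000000, 0.000000), k2 = (0.000000, 0.000000), k3 = (0.000000, 0.000000), k4 = (0.000000, 0.000000); V <- V + (h/6)(k1 + 2k2 + 2k3 + k4): V^p = -1.0000, V^q = 1.0000
step 4: k1 = (0.000000, 0.000000), k2 = (0.000000, 0.000000), k3 = (0.000000, 0.000000), k4 = (0.000000, 0.000000); V <- V + (h/6)(k1 + 2k2 + 2k3 + k4): V^p = -1.0000, V^q = 1.0000


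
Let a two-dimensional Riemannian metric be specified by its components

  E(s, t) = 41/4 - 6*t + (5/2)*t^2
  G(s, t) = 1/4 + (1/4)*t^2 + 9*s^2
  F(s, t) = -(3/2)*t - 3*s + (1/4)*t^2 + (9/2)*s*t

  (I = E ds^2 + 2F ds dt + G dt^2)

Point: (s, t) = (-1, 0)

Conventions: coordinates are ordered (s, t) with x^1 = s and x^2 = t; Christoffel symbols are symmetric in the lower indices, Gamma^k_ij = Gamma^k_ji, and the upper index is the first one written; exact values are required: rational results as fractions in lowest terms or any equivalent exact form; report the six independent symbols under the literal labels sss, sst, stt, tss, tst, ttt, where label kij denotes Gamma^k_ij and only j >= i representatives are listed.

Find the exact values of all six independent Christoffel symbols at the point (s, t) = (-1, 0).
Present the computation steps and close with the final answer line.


E = 41/4, F = 3, G = 37/4 at the point
E_s = 0, E_t = -6, F_s = -3, F_t = -6, G_s = -18, G_t = 0
EG - F^2 = 1373/16;  g^inv = (16/1373) * [[37/4, -3], [-3, 41/4]]
first-kind symbols [ij,l] = (1/2)(d_i g_jl + d_j g_il - d_l g_ij): [ss,s] = E_s/2 = 0, [ss,t] = F_s - E_t/2 = 0, [st,s] = E_t/2 = -3, [st,t] = G_s/2 = -9, [tt,s] = F_t - G_s/2 = 3, [tt,t] = G_t/2 = 0
Gamma^s_ij = (G*[ij,s] - F*[ij,t])/(EG - F^2), Gamma^t_ij = (E*[ij,t] - F*[ij,s])/(EG - F^2)

Answer: Gamma_sss = 0, Gamma_sst = -12/1373, Gamma_stt = 444/1373, Gamma_tss = 0, Gamma_tst = -1332/1373, Gamma_ttt = -144/1373


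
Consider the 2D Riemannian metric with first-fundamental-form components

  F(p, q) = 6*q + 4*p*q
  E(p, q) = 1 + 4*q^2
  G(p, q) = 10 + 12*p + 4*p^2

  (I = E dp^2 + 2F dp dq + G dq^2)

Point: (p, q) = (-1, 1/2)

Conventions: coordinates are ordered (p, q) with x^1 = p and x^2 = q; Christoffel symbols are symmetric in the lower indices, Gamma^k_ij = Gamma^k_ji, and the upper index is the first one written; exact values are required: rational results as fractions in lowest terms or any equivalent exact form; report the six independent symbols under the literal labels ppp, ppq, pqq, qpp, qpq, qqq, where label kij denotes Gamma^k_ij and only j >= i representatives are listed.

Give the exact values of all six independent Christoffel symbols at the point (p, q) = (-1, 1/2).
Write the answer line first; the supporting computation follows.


Answer: Gamma_ppp = 0, Gamma_ppq = 2/3, Gamma_pqq = 0, Gamma_qpp = 0, Gamma_qpq = 2/3, Gamma_qqq = 0

E = 2, F = 1, G = 2 at the point
E_p = 0, E_q = 4, F_p = 2, F_q = 2, G_p = 4, G_q = 0
EG - F^2 = 3;  g^inv = (1/3) * [[2, -1], [-1, 2]]
first-kind symbols [ij,l] = (1/2)(d_i g_jl + d_j g_il - d_l g_ij): [pp,p] = E_p/2 = 0, [pp,q] = F_p - E_q/2 = 0, [pq,p] = E_q/2 = 2, [pq,q] = G_p/2 = 2, [qq,p] = F_q - G_p/2 = 0, [qq,q] = G_q/2 = 0
Gamma^p_ij = (G*[ij,p] - F*[ij,q])/(EG - F^2), Gamma^q_ij = (E*[ij,q] - F*[ij,p])/(EG - F^2)


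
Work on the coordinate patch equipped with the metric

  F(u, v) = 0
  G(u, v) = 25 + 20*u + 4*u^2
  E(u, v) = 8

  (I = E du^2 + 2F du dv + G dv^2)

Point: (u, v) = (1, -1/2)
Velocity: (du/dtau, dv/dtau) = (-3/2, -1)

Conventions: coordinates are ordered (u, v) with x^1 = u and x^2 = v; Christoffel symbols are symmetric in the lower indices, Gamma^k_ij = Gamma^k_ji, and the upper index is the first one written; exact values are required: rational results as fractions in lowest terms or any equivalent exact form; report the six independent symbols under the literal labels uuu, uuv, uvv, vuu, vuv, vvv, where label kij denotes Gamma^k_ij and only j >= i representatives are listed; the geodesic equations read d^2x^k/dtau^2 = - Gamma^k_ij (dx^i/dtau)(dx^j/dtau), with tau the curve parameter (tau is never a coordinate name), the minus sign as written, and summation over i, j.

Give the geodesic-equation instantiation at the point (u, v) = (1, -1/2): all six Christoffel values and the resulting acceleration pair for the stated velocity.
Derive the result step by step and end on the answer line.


E = 8, F = 0, G = 49 at the point
E_u = 0, E_v = 0, F_u = 0, F_v = 0, G_u = 28, G_v = 0
EG - F^2 = 392;  g^inv = (1/392) * [[49, 0], [0, 8]]
first-kind symbols [ij,l] = (1/2)(d_i g_jl + d_j g_il - d_l g_ij): [uu,u] = E_u/2 = 0, [uu,v] = F_u - E_v/2 = 0, [uv,u] = E_v/2 = 0, [uv,v] = G_u/2 = 14, [vv,u] = F_v - G_u/2 = -14, [vv,v] = G_v/2 = 0
Gamma^u_ij = (G*[ij,u] - F*[ij,v])/(EG - F^2), Gamma^v_ij = (E*[ij,v] - F*[ij,u])/(EG - F^2)
Gamma_uuu = 0, Gamma_uuv = 0, Gamma_uvv = -7/4, Gamma_vuu = 0, Gamma_vuv = 2/7, Gamma_vvv = 0
d^2u/dtau^2 = -(Gamma_uuu*(-3/2)^2 + 2*Gamma_uuv*(-3/2)*(-1) + Gamma_uvv*(-1)^2) = 7/4
d^2v/dtau^2 = -(Gamma_vuu*(-3/2)^2 + 2*Gamma_vuv*(-3/2)*(-1) + Gamma_vvv*(-1)^2) = -6/7

Answer: Gamma_uuu = 0, Gamma_uuv = 0, Gamma_uvv = -7/4, Gamma_vuu = 0, Gamma_vuv = 2/7, Gamma_vvv = 0; accelerations (d^2u/dtau^2, d^2v/dtau^2) = (7/4, -6/7)


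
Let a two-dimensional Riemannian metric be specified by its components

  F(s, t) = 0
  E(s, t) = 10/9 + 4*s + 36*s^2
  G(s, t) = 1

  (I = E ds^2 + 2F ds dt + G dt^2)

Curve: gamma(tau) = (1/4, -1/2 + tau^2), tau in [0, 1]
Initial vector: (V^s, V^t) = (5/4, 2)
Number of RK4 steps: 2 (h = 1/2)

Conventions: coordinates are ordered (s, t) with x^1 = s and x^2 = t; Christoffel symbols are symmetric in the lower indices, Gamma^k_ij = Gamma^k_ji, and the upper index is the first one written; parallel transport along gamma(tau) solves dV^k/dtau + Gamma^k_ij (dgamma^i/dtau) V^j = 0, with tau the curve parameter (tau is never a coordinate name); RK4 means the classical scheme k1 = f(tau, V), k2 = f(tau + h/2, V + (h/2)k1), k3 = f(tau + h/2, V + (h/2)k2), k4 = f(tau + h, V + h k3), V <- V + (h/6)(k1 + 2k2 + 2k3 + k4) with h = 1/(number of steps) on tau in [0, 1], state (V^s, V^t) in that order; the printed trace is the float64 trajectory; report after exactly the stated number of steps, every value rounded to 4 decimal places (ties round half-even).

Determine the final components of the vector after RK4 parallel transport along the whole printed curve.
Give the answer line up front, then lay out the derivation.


Answer: V^s = 1.2500, V^t = 2.0000

gamma'(tau) = (0, 2*tau); f(tau, V)^k = -Gamma^k_ij(gamma(tau)) gamma'^i(tau) V^j; h = 1/2; intermediate values shown to 6 dp
curve data and Christoffel symbols at the stage parameters:
  tau = 0.000000: gamma = (0.250000, -0.500000), gamma' = (0.000000, 0.000000); Gamma_sss = 2.522293, Gamma_sst = 0.000000, Gamma_stt = 0.000000, Gamma_tss = 0.000000, Gamma_tst = 0.000000, Gamma_ttt = 0.000000
  tau = 0.250000: gamma = (0.250000, -0.437500), gamma' = (0.000000, 0.500000); Gamma_sss = 2.522293, Gamma_sst = 0.000000, Gamma_stt = 0.000000, Gamma_tss = 0.000000, Gamma_tst = 0.000000, Gamma_ttt = 0.000000
  tau = 0.500000: gamma = (0.250000, -0.250000), gamma' = (0.000000, 1.000000); Gamma_sss = 2.522293, Gamma_sst = 0.000000, Gamma_stt = 0.000000, Gamma_tss = 0.000000, Gamma_tst = 0.000000, Gamma_ttt = 0.000000
  tau = 0.750000: gamma = (0.250000, 0.062500), gamma' = (0.000000, 1.500000); Gamma_sss = 2.522293, Gamma_sst = 0.000000, Gamma_stt = 0.000000, Gamma_tss = 0.000000, Gamma_tst = 0.000000, Gamma_ttt = 0.000000
  tau = 1.000000: gamma = (0.250000, 0.500000), gamma' = (0.000000, 2.000000); Gamma_sss = 2.522293, Gamma_sst = 0.000000, Gamma_stt = 0.000000, Gamma_tss = 0.000000, Gamma_tst = 0.000000, Gamma_ttt = 0.000000
step 0: V^s = 1.2500, V^t = 2.0000
step 1: k1 = (0.000000, 0.000000), k2 = (0.000000, 0.000000), k3 = (0.000000, 0.000000), k4 = (0.000000, 0.000000); V <- V + (h/6)(k1 + 2k2 + 2k3 + k4): V^s = 1.2500, V^t = 2.0000
step 2: k1 = (0.000000, 0.000000), k2 = (0.000000, 0.000000), k3 = (0.000000, 0.000000), k4 = (0.000000, 0.000000); V <- V + (h/6)(k1 + 2k2 + 2k3 + k4): V^s = 1.2500, V^t = 2.0000
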